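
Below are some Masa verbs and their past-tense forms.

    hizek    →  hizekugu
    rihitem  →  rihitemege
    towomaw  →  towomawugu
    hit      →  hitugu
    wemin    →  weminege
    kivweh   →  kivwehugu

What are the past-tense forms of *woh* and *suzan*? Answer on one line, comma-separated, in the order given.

Looking at the final consonant of each stem: -ege when the stem ends in a nasal (*rihitem*, *wemin*); -ugu when the stem ends in a non-nasal consonant (*hizek*, *towomaw*, *hit*, *kivweh*).
The final consonant of *woh* is /h/, which is non-nasal, so the suffix is -ugu, giving *wohugu*.
The final consonant of *suzan* is /n/, which is a nasal, so the suffix is -ege, giving *suzanege*.

wohugu, suzanege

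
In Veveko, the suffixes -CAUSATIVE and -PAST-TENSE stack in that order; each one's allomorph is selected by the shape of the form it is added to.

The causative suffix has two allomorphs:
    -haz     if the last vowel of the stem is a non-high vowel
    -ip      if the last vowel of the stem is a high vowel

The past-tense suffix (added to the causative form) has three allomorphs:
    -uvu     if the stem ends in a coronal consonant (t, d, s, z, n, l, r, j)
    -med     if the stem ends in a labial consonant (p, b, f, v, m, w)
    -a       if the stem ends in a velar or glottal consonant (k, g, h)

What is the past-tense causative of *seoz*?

The last vowel of *seoz* is /o/, which is a non-high vowel, so the causative suffix is -haz, giving *seozhaz*.
Since the final consonant of the causative form *seozhaz* is /z/ (coronal), it takes -uvu, giving *seozhazuvu*.

seozhazuvu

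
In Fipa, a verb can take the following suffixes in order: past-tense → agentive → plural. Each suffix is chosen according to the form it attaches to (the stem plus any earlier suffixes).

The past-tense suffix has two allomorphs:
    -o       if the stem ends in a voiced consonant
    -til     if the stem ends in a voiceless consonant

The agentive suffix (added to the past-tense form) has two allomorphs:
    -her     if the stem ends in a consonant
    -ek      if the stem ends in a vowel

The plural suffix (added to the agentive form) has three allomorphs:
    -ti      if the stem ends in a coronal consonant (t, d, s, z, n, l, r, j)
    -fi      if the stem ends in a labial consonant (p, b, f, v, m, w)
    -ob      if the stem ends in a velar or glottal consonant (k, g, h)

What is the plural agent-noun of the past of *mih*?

mihtilherti

The final consonant of *mih* is /h/, which is voiceless, so the past-tense suffix is -til, giving *mihtil*.
The past-tense form *mihtil*: final sound = /l/, a consonant → -her → *mihtilher*.
The agentive form *mihtilher* — final consonant /r/ (coronal) → -ti → *mihtilherti*.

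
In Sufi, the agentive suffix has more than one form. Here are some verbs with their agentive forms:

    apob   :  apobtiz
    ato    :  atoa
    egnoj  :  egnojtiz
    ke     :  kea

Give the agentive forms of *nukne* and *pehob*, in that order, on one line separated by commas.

Looking at the final sound of each stem: -tiz when the stem ends in a consonant (*apob*, *egnoj*); -a when the stem ends in a vowel (*ato*, *ke*).
*nukne* — final sound /e/ (a vowel) → -a → *nuknea*.
The final sound of *pehob* is /b/, which is a consonant, so the suffix is -tiz, giving *pehobtiz*.

nuknea, pehobtiz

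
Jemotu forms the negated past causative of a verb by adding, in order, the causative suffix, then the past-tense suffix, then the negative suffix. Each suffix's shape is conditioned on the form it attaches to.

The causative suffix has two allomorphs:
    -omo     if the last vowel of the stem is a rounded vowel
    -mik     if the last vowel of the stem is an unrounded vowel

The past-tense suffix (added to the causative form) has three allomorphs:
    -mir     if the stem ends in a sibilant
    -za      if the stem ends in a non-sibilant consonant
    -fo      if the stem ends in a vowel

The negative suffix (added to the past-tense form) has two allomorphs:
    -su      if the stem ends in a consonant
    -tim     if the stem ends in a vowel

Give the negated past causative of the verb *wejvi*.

Since the last vowel of *wejvi* is /i/ (an unrounded vowel), it takes -mik, giving *wejvimik*.
The final sound of the causative form *wejvimik* is /k/, which is a non-sibilant consonant, so the past-tense suffix is -za, giving *wejvimikza*.
Since the final sound of the past-tense form *wejvimikza* is /a/ (a vowel), it takes -tim, giving *wejvimikzatim*.

wejvimikzatim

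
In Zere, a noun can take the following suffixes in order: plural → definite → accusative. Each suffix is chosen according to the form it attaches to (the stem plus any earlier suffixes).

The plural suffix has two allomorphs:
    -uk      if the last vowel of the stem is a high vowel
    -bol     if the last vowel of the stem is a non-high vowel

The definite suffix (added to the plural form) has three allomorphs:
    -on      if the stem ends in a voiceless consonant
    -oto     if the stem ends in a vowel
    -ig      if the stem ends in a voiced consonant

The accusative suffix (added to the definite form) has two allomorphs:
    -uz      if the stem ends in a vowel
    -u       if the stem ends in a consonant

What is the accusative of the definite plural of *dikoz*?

dikozboligu

Since the last vowel of *dikoz* is /o/ (a non-high vowel), it takes -bol, giving *dikozbol*.
The plural form *dikozbol* — final sound /l/ (a voiced consonant) → -ig → *dikozbolig*.
The definite form *dikozbolig* — final sound /g/ (a consonant) → -u → *dikozboligu*.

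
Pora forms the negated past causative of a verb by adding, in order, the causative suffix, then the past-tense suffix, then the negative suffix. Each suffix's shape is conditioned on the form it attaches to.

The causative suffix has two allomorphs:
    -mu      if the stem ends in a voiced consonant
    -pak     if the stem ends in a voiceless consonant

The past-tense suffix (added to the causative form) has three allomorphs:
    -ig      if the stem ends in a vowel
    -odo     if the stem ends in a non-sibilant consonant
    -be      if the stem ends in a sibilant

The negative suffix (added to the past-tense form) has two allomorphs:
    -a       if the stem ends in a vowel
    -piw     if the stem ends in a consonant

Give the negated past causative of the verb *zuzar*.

zuzarmuigpiw

*zuzar*: final consonant = /r/, voiced → -mu → *zuzarmu*.
The final sound of the causative form *zuzarmu* is /u/, which is a vowel, so the past-tense suffix is -ig, giving *zuzarmuig*.
Since the final sound of the past-tense form *zuzarmuig* is /g/ (a consonant), it takes -piw, giving *zuzarmuigpiw*.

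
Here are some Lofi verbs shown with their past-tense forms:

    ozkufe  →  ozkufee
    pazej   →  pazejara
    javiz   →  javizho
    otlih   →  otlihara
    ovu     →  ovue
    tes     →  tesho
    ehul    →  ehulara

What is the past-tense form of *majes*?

majesho

Looking at the final sound of each stem: -ho when the stem ends in a sibilant (*javiz*, *tes*); -ara when the stem ends in a non-sibilant consonant (*pazej*, *otlih*, *ehul*); -e when the stem ends in a vowel (*ozkufe*, *ovu*).
*majes*: final sound = /s/, a sibilant → -ho → *majesho*.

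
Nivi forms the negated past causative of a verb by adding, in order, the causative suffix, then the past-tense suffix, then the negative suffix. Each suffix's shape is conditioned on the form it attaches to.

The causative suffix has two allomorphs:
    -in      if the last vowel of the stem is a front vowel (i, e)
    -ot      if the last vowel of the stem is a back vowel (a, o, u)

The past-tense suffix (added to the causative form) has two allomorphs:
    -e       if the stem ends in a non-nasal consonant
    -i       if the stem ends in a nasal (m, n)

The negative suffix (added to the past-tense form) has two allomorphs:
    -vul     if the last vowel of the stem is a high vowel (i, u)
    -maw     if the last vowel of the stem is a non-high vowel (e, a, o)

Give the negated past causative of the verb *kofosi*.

kofosiinivul

*kofosi*: last vowel = /i/, a front vowel → -in → *kofosiin*.
Since the final consonant of the causative form *kofosiin* is /n/ (a nasal), it takes -i, giving *kofosiini*.
The past-tense form *kofosiini*: last vowel = /i/, a high vowel → -vul → *kofosiinivul*.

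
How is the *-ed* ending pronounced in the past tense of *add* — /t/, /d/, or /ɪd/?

/ɪd/

The stem *add* ends in /t/ or /d/.
The -ed suffix is realized as /ɪd/ after /t, d/; as /t/ after other voiceless consonants; and as /d/ after other voiced sounds.
So -ed on *add* is pronounced /ɪd/.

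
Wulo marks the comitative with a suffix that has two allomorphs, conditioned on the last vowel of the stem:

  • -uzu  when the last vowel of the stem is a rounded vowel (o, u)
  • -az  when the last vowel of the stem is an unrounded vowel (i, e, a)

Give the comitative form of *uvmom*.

Since the last vowel of *uvmom* is /o/ (a rounded vowel), it takes -uzu, giving *uvmomuzu*.

uvmomuzu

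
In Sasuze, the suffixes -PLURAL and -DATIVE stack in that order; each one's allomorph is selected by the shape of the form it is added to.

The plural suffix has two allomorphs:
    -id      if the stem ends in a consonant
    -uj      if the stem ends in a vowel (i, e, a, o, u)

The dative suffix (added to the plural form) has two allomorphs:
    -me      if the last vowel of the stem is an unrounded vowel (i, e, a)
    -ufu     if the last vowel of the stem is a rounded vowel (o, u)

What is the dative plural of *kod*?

kodidme

Since the final sound of *kod* is /d/ (a consonant), it takes -id, giving *kodid*.
The plural form *kodid* — last vowel /i/ (an unrounded vowel) → -me → *kodidme*.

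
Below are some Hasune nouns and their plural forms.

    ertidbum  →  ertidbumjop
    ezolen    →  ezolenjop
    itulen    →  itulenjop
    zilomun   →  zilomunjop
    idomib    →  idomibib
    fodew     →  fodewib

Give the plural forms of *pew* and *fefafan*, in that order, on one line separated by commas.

pewib, fefafanjop

The suffix is conditioned by the final consonant: -jop when the stem ends in a nasal (*ertidbum*, *ezolen*, *itulen*, *zilomun*); -ib when the stem ends in a non-nasal consonant (*idomib*, *fodew*).
Since the final consonant of *pew* is /w/ (non-nasal), it takes -ib, giving *pewib*.
*fefafan* — final consonant /n/ (a nasal) → -jop → *fefafanjop*.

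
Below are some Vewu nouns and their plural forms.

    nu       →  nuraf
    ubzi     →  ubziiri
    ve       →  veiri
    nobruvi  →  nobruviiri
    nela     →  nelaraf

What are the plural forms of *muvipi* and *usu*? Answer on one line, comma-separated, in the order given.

muvipiiri, usuraf

The pattern is front/back vowel harmony: -iri when the last vowel of the stem is a front vowel (*ubzi*, *ve*, *nobruvi*); -raf when the last vowel of the stem is a back vowel (*nu*, *nela*).
*muvipi*: last vowel = /i/, a front vowel → -iri → *muvipiiri*.
*usu*: last vowel = /u/, a back vowel → -raf → *usuraf*.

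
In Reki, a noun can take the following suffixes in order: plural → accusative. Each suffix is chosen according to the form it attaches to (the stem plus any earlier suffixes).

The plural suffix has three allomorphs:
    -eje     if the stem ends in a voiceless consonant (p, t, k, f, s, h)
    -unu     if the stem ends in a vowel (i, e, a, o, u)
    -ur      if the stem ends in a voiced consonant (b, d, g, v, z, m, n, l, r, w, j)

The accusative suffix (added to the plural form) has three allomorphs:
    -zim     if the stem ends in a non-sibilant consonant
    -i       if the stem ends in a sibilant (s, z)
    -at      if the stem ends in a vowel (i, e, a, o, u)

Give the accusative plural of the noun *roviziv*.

rovizivurzim

*roviziv* — final sound /v/ (a voiced consonant) → -ur → *rovizivur*.
The final sound of the plural form *rovizivur* is /r/, which is a non-sibilant consonant, so the accusative suffix is -zim, giving *rovizivurzim*.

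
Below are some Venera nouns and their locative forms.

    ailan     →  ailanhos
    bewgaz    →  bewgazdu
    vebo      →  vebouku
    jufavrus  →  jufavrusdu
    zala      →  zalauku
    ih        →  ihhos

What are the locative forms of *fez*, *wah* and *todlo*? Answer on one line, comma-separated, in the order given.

fezdu, wahhos, todlouku

The pattern is sibilance of the final sound: -du when the stem ends in a sibilant (*bewgaz*, *jufavrus*); -hos when the stem ends in a non-sibilant consonant (*ailan*, *ih*); -uku when the stem ends in a vowel (*vebo*, *zala*).
*fez* — final sound /z/ (a sibilant) → -du → *fezdu*.
Since the final sound of *wah* is /h/ (a non-sibilant consonant), it takes -hos, giving *wahhos*.
Since the final sound of *todlo* is /o/ (a vowel), it takes -uku, giving *todlouku*.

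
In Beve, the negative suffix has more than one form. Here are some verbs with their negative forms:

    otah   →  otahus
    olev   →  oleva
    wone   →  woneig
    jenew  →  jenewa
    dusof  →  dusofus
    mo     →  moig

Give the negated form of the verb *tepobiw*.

tepobiwa

Looking at the final sound of each stem: -us when the stem ends in a voiceless consonant (*otah*, *dusof*); -a when the stem ends in a voiced consonant (*olev*, *jenew*); -ig when the stem ends in a vowel (*wone*, *mo*).
The final sound of *tepobiw* is /w/, which is a voiced consonant, so the suffix is -a, giving *tepobiwa*.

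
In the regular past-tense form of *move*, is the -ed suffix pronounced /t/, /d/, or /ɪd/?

The stem *move* ends in a voiced sound other than /d/.
The -ed suffix is realized as /ɪd/ after /t, d/; as /t/ after other voiceless consonants; and as /d/ after other voiced sounds.
So -ed on *move* is pronounced /d/.

/d/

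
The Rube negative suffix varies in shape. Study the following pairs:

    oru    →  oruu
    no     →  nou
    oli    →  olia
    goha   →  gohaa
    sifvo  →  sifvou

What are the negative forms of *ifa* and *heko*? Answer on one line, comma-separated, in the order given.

The pattern is rounding harmony: -u when the last vowel of the stem is a rounded vowel (*oru*, *no*, *sifvo*); -a when the last vowel of the stem is an unrounded vowel (*oli*, *goha*).
*ifa* — last vowel /a/ (an unrounded vowel) → -a → *ifaa*.
*heko*: last vowel = /o/, a rounded vowel → -u → *hekou*.

ifaa, hekou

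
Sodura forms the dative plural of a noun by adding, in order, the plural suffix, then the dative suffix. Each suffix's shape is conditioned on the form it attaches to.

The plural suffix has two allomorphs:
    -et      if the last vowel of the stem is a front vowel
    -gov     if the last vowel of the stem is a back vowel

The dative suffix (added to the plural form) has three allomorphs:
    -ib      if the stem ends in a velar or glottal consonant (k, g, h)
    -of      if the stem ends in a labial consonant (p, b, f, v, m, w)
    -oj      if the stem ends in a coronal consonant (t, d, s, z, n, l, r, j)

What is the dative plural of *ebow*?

The last vowel of *ebow* is /o/, which is a back vowel, so the plural suffix is -gov, giving *ebowgov*.
Since the final consonant of the plural form *ebowgov* is /v/ (labial), it takes -of, giving *ebowgovof*.

ebowgovof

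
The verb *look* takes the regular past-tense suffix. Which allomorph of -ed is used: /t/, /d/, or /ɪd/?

/t/

The stem *look* ends in a voiceless consonant other than /t/.
The -ed suffix is realized as /ɪd/ after /t, d/; as /t/ after other voiceless consonants; and as /d/ after other voiced sounds.
So -ed on *look* is pronounced /t/.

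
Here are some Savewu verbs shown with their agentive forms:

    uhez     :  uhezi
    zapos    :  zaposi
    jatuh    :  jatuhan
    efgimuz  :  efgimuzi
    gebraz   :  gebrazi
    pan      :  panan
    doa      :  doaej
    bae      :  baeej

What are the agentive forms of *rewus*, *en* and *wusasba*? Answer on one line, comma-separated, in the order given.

The suffix is conditioned by the final sound: -i when the stem ends in a sibilant (*uhez*, *zapos*, *efgimuz*, *gebraz*); -an when the stem ends in a non-sibilant consonant (*jatuh*, *pan*); -ej when the stem ends in a vowel (*doa*, *bae*).
*rewus* — final sound /s/ (a sibilant) → -i → *rewusi*.
*en* — final sound /n/ (a non-sibilant consonant) → -an → *enan*.
Since the final sound of *wusasba* is /a/ (a vowel), it takes -ej, giving *wusasbaej*.

rewusi, enan, wusasbaej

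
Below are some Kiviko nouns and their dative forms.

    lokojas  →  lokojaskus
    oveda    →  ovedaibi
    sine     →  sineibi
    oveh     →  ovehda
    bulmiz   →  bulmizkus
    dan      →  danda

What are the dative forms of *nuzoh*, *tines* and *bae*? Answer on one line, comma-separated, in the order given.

Looking at the final sound of each stem: -kus when the stem ends in a sibilant (*lokojas*, *bulmiz*); -da when the stem ends in a non-sibilant consonant (*oveh*, *dan*); -ibi when the stem ends in a vowel (*oveda*, *sine*).
*nuzoh*: final sound = /h/, a non-sibilant consonant → -da → *nuzohda*.
The final sound of *tines* is /s/, which is a sibilant, so the suffix is -kus, giving *tineskus*.
*bae* — final sound /e/ (a vowel) → -ibi → *baeibi*.

nuzohda, tineskus, baeibi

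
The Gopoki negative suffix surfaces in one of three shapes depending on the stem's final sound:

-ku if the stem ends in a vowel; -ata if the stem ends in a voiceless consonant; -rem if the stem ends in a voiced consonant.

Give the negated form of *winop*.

*winop* — final sound /p/ (a voiceless consonant) → -ata → *winopata*.

winopata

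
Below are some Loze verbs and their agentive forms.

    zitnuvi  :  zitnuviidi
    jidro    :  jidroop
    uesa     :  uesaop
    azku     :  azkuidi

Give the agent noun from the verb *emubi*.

emubiidi

The pattern is height harmony: -idi when the last vowel of the stem is a high vowel (*zitnuvi*, *azku*); -op when the last vowel of the stem is a non-high vowel (*jidro*, *uesa*).
Since the last vowel of *emubi* is /i/ (a high vowel), it takes -idi, giving *emubiidi*.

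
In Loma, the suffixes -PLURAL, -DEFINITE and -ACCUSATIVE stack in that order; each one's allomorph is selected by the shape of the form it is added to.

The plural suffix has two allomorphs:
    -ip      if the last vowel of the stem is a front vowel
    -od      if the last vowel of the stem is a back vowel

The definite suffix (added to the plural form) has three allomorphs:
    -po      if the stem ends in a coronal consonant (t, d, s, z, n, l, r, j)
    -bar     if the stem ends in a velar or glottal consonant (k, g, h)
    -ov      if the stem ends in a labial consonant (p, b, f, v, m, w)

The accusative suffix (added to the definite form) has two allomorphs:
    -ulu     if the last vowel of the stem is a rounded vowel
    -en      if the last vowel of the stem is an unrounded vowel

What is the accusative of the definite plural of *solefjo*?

solefjoodpoulu

Since the last vowel of *solefjo* is /o/ (a back vowel), it takes -od, giving *solefjood*.
The plural form *solefjood*: final consonant = /d/, coronal → -po → *solefjoodpo*.
The definite form *solefjoodpo* — last vowel /o/ (a rounded vowel) → -ulu → *solefjoodpoulu*.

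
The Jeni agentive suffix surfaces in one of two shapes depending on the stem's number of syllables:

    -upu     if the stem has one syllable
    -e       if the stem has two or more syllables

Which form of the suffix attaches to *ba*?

*ba* (one syllable) → -upu.

-upu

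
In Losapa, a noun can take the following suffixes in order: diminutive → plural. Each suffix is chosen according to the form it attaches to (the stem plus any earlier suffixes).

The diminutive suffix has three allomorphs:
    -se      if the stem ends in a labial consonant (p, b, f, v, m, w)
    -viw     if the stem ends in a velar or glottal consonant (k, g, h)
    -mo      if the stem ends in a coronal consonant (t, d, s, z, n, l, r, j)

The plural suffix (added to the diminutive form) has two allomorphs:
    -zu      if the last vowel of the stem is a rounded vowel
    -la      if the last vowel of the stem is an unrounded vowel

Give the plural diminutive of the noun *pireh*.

*pireh*: final consonant = /h/, velar/glottal → -viw → *pirehviw*.
The diminutive form *pirehviw* — last vowel /i/ (an unrounded vowel) → -la → *pirehviwla*.

pirehviwla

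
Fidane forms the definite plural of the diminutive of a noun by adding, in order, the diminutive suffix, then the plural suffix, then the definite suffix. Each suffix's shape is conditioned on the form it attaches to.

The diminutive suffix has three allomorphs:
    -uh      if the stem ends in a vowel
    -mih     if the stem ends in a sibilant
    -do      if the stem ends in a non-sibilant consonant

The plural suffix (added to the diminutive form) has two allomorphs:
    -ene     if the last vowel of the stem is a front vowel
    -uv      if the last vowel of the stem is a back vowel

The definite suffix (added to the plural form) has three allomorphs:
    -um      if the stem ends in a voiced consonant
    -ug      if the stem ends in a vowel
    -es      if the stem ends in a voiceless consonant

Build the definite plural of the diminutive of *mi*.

The final sound of *mi* is /i/, which is a vowel, so the diminutive suffix is -uh, giving *miuh*.
The last vowel of the diminutive form *miuh* is /u/, which is a back vowel, so the plural suffix is -uv, giving *miuhuv*.
The plural form *miuhuv* — final sound /v/ (a voiced consonant) → -um → *miuhuvum*.

miuhuvum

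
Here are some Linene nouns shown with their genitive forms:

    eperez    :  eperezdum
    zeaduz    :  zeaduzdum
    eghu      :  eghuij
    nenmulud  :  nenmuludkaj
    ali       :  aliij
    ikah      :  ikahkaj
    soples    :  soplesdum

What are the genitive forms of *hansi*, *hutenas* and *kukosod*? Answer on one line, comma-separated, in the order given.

hansiij, hutenasdum, kukosodkaj

Looking at the final sound of each stem: -dum when the stem ends in a sibilant (*eperez*, *zeaduz*, *soples*); -kaj when the stem ends in a non-sibilant consonant (*nenmulud*, *ikah*); -ij when the stem ends in a vowel (*eghu*, *ali*).
*hansi* — final sound /i/ (a vowel) → -ij → *hansiij*.
Since the final sound of *hutenas* is /s/ (a sibilant), it takes -dum, giving *hutenasdum*.
*kukosod* — final sound /d/ (a non-sibilant consonant) → -kaj → *kukosodkaj*.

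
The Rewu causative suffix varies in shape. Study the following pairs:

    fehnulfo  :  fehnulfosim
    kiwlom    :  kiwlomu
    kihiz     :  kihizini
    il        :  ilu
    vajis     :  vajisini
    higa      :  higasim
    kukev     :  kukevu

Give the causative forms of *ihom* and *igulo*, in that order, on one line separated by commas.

The suffix is conditioned by the final sound: -ini when the stem ends in a sibilant (*kihiz*, *vajis*); -u when the stem ends in a non-sibilant consonant (*kiwlom*, *il*, *kukev*); -sim when the stem ends in a vowel (*fehnulfo*, *higa*).
*ihom*: final sound = /m/, a non-sibilant consonant → -u → *ihomu*.
*igulo* — final sound /o/ (a vowel) → -sim → *igulosim*.

ihomu, igulosim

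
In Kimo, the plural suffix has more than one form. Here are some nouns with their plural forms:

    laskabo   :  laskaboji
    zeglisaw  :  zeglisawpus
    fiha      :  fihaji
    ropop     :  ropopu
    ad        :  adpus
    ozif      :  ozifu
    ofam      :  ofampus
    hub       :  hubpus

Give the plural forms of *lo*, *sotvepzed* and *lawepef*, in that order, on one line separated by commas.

loji, sotvepzedpus, lawepefu

Looking at the final sound of each stem: -u when the stem ends in a voiceless consonant (*ropop*, *ozif*); -pus when the stem ends in a voiced consonant (*zeglisaw*, *ad*, *ofam*, *hub*); -ji when the stem ends in a vowel (*laskabo*, *fiha*).
*lo*: final sound = /o/, a vowel → -ji → *loji*.
*sotvepzed*: final sound = /d/, a voiced consonant → -pus → *sotvepzedpus*.
*lawepef* — final sound /f/ (a voiceless consonant) → -u → *lawepefu*.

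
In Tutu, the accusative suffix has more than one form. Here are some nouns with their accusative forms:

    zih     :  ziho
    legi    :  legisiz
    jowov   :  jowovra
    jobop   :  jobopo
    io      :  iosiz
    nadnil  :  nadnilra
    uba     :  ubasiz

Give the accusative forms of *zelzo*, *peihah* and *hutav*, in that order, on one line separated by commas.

zelzosiz, peihaho, hutavra

Looking at the final sound of each stem: -o when the stem ends in a voiceless consonant (*zih*, *jobop*); -ra when the stem ends in a voiced consonant (*jowov*, *nadnil*); -siz when the stem ends in a vowel (*legi*, *io*, *uba*).
*zelzo*: final sound = /o/, a vowel → -siz → *zelzosiz*.
Since the final sound of *peihah* is /h/ (a voiceless consonant), it takes -o, giving *peihaho*.
*hutav* — final sound /v/ (a voiced consonant) → -ra → *hutavra*.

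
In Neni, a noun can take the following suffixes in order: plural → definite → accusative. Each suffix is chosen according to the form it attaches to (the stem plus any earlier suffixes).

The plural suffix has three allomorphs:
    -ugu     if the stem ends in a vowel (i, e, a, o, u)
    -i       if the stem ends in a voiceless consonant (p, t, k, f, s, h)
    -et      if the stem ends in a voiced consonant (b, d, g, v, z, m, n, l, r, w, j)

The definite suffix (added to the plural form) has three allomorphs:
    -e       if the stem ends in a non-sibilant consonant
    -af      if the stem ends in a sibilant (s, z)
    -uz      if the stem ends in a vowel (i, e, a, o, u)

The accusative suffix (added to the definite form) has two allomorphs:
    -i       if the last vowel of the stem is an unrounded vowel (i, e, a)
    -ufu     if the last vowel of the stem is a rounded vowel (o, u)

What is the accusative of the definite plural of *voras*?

Since the final sound of *voras* is /s/ (a voiceless consonant), it takes -i, giving *vorasi*.
The final sound of the plural form *vorasi* is /i/, which is a vowel, so the definite suffix is -uz, giving *vorasiuz*.
The definite form *vorasiuz*: last vowel = /u/, a rounded vowel → -ufu → *vorasiuzufu*.

vorasiuzufu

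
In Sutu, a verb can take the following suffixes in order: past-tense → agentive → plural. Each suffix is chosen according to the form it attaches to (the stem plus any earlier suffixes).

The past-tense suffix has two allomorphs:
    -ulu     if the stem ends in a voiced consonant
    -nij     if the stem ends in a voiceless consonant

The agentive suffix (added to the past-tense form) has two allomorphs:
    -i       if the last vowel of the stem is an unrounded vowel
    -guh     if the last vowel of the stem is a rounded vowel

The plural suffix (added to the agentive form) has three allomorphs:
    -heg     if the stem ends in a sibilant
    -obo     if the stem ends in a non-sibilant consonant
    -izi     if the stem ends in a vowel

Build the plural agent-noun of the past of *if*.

Since the final consonant of *if* is /f/ (voiceless), it takes -nij, giving *ifnij*.
The past-tense form *ifnij* — last vowel /i/ (an unrounded vowel) → -i → *ifniji*.
The final sound of the agentive form *ifniji* is /i/, which is a vowel, so the plural suffix is -izi, giving *ifnijiizi*.

ifnijiizi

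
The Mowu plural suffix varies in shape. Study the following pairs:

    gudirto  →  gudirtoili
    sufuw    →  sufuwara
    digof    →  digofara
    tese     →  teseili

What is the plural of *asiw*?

The alternation tracks the final sound of the stem — -ara when the stem ends in a consonant (*sufuw*, *digof*); -ili when the stem ends in a vowel (*gudirto*, *tese*).
*asiw* — final sound /w/ (a consonant) → -ara → *asiwara*.

asiwara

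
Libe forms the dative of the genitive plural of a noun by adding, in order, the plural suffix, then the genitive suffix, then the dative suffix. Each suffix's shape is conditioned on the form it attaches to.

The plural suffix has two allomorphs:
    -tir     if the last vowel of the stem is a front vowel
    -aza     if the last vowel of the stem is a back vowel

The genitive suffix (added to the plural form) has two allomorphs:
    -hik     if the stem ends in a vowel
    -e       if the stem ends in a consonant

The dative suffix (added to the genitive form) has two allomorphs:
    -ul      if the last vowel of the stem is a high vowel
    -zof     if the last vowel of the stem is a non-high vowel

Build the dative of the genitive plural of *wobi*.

*wobi*: last vowel = /i/, a front vowel → -tir → *wobitir*.
The plural form *wobitir*: final sound = /r/, a consonant → -e → *wobitire*.
The last vowel of the genitive form *wobitire* is /e/, which is a non-high vowel, so the dative suffix is -zof, giving *wobitirezof*.

wobitirezof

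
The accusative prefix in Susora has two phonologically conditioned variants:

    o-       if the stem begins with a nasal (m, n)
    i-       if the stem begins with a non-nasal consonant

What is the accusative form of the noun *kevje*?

Since the first consonant of *kevje* is /k/ (non-nasal), it takes i-, giving *ikevje*.

ikevje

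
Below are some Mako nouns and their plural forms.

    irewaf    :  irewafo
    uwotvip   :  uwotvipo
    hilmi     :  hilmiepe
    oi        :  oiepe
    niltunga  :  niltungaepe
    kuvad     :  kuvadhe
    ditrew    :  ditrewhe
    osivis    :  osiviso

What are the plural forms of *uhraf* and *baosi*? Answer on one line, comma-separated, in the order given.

uhrafo, baosiepe

The pattern is voicing of the final sound: -o when the stem ends in a voiceless consonant (*irewaf*, *uwotvip*, *osivis*); -he when the stem ends in a voiced consonant (*kuvad*, *ditrew*); -epe when the stem ends in a vowel (*hilmi*, *oi*, *niltunga*).
The final sound of *uhraf* is /f/, which is a voiceless consonant, so the suffix is -o, giving *uhrafo*.
Since the final sound of *baosi* is /i/ (a vowel), it takes -epe, giving *baosiepe*.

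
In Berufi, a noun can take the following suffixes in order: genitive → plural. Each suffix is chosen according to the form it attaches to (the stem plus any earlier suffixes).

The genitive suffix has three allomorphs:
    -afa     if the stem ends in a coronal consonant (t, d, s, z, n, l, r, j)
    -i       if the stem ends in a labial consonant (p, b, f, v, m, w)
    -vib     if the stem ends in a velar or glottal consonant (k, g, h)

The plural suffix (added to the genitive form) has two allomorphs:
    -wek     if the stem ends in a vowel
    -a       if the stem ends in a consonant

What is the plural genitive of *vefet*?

vefetafawek

*vefet* — final consonant /t/ (coronal) → -afa → *vefetafa*.
Since the final sound of the genitive form *vefetafa* is /a/ (a vowel), it takes -wek, giving *vefetafawek*.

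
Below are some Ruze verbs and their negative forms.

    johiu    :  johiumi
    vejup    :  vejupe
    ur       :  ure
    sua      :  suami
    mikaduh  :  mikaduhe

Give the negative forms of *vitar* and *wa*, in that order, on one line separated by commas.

vitare, wami

The pattern is consonant vs. vowel: -e when the stem ends in a consonant (*vejup*, *ur*, *mikaduh*); -mi when the stem ends in a vowel (*johiu*, *sua*).
The final sound of *vitar* is /r/, which is a consonant, so the suffix is -e, giving *vitare*.
Since the final sound of *wa* is /a/ (a vowel), it takes -mi, giving *wami*.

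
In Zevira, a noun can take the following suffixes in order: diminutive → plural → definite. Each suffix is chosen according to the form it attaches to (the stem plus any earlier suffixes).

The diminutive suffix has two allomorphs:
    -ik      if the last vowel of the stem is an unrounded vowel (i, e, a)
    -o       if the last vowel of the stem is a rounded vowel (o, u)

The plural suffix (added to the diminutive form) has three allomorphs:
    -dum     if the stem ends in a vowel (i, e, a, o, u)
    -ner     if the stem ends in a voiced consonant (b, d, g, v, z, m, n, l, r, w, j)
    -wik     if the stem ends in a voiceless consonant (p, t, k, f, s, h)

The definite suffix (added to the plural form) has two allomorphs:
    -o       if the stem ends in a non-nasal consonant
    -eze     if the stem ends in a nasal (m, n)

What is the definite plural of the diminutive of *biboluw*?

*biboluw* — last vowel /u/ (a rounded vowel) → -o → *biboluwo*.
The diminutive form *biboluwo*: final sound = /o/, a vowel → -dum → *biboluwodum*.
The plural form *biboluwodum* — final consonant /m/ (a nasal) → -eze → *biboluwodumeze*.

biboluwodumeze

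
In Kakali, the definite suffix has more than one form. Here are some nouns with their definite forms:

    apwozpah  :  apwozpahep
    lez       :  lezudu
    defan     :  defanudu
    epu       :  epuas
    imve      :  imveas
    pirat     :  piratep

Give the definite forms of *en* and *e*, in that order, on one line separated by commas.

enudu, eas

The pattern is voicing of the final sound: -ep when the stem ends in a voiceless consonant (*apwozpah*, *pirat*); -udu when the stem ends in a voiced consonant (*lez*, *defan*); -as when the stem ends in a vowel (*epu*, *imve*).
*en* — final sound /n/ (a voiced consonant) → -udu → *enudu*.
Since the final sound of *e* is /e/ (a vowel), it takes -as, giving *eas*.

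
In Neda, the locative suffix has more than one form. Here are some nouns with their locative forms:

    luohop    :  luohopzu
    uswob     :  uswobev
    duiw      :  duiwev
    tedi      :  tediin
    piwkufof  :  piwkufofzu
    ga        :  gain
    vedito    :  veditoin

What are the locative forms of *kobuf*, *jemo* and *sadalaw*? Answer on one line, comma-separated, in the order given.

Looking at the final sound of each stem: -zu when the stem ends in a voiceless consonant (*luohop*, *piwkufof*); -ev when the stem ends in a voiced consonant (*uswob*, *duiw*); -in when the stem ends in a vowel (*tedi*, *ga*, *vedito*).
The final sound of *kobuf* is /f/, which is a voiceless consonant, so the suffix is -zu, giving *kobufzu*.
Since the final sound of *jemo* is /o/ (a vowel), it takes -in, giving *jemoin*.
Since the final sound of *sadalaw* is /w/ (a voiced consonant), it takes -ev, giving *sadalawev*.

kobufzu, jemoin, sadalawev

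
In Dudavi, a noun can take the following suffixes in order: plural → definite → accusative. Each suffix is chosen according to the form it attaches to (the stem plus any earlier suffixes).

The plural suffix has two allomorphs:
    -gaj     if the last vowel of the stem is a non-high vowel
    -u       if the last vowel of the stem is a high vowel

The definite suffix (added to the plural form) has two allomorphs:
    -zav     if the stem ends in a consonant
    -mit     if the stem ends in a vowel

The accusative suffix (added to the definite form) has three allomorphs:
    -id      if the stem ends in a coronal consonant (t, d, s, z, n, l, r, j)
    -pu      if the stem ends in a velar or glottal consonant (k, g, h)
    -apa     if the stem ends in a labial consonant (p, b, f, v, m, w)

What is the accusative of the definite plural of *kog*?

koggajzavapa

*kog*: last vowel = /o/, a non-high vowel → -gaj → *koggaj*.
Since the final sound of the plural form *koggaj* is /j/ (a consonant), it takes -zav, giving *koggajzav*.
The definite form *koggajzav* — final consonant /v/ (labial) → -apa → *koggajzavapa*.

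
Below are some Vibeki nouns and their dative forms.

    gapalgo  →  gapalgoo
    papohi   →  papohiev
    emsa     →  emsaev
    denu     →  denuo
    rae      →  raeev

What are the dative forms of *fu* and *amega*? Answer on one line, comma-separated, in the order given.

fuo, amegaev

The suffix is conditioned by the last vowel: -o when the last vowel of the stem is a rounded vowel (*gapalgo*, *denu*); -ev when the last vowel of the stem is an unrounded vowel (*papohi*, *emsa*, *rae*).
The last vowel of *fu* is /u/, which is a rounded vowel, so the suffix is -o, giving *fuo*.
*amega*: last vowel = /a/, an unrounded vowel → -ev → *amegaev*.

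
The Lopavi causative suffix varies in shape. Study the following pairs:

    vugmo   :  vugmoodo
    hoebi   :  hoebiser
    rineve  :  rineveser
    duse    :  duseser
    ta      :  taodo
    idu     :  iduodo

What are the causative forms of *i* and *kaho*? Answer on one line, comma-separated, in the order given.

iser, kahoodo

Looking at the last vowel of each stem: -ser when the last vowel of the stem is a front vowel (*hoebi*, *rineve*, *duse*); -odo when the last vowel of the stem is a back vowel (*vugmo*, *ta*, *idu*).
The last vowel of *i* is /i/, which is a front vowel, so the suffix is -ser, giving *iser*.
The last vowel of *kaho* is /o/, which is a back vowel, so the suffix is -odo, giving *kahoodo*.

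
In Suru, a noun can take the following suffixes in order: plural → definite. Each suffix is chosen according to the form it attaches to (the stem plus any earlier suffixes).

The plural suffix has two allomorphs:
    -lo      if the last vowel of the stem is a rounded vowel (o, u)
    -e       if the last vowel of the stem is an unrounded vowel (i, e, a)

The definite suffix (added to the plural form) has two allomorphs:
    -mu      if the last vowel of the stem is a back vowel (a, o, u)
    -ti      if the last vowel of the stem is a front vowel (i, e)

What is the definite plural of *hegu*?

hegulomu

*hegu* — last vowel /u/ (a rounded vowel) → -lo → *hegulo*.
Since the last vowel of the plural form *hegulo* is /o/ (a back vowel), it takes -mu, giving *hegulomu*.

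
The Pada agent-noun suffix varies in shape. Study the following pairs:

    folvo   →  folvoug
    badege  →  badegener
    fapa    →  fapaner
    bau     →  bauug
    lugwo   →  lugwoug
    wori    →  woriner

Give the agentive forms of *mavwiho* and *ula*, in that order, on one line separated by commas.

The pattern is rounding harmony: -ug when the last vowel of the stem is a rounded vowel (*folvo*, *bau*, *lugwo*); -ner when the last vowel of the stem is an unrounded vowel (*badege*, *fapa*, *wori*).
The last vowel of *mavwiho* is /o/, which is a rounded vowel, so the suffix is -ug, giving *mavwihoug*.
The last vowel of *ula* is /a/, which is an unrounded vowel, so the suffix is -ner, giving *ulaner*.

mavwihoug, ulaner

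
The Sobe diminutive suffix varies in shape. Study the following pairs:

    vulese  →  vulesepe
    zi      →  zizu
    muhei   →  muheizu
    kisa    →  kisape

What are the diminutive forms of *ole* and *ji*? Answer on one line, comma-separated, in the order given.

olepe, jizu

The pattern is height harmony: -zu when the last vowel of the stem is a high vowel (*zi*, *muhei*); -pe when the last vowel of the stem is a non-high vowel (*vulese*, *kisa*).
Since the last vowel of *ole* is /e/ (a non-high vowel), it takes -pe, giving *olepe*.
Since the last vowel of *ji* is /i/ (a high vowel), it takes -zu, giving *jizu*.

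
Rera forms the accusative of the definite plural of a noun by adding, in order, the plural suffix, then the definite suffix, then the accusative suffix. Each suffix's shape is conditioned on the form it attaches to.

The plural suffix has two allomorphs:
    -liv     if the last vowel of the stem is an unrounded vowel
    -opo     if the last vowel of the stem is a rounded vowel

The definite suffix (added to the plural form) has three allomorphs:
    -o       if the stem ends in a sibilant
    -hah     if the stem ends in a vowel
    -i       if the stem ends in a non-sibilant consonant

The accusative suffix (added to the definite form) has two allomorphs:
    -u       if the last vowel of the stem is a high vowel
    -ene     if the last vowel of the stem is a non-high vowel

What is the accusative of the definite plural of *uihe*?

uiheliviu

Since the last vowel of *uihe* is /e/ (an unrounded vowel), it takes -liv, giving *uiheliv*.
The final sound of the plural form *uiheliv* is /v/, which is a non-sibilant consonant, so the definite suffix is -i, giving *uihelivi*.
Since the last vowel of the definite form *uihelivi* is /i/ (a high vowel), it takes -u, giving *uiheliviu*.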